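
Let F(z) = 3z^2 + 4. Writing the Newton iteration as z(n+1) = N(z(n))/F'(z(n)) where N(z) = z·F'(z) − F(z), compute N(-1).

F'(z) = 6z.
N(z) = z·F'(z) − F(z) = z·(6z) − (3z^2 + 4) = 3z^2 − 4.
N(-1) = −1.

−1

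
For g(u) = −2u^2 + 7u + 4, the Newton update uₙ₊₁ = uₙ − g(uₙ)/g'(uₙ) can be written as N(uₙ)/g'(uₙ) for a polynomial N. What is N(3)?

g'(u) = −4u + 7.
N(u) = u·g'(u) − g(u) = u·(−4u + 7) − (−2u^2 + 7u + 4) = −2u^2 − 4.
N(3) = −22.

−22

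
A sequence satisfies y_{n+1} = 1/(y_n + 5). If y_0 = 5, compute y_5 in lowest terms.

1376/7145

y_1 = 1/(5 + 5) = 1/10.
y_2 = 1/(1/10 + 5) = 10/51.
y_3 = 1/(10/51 + 5) = 51/265.
y_4 = 1/(51/265 + 5) = 265/1376.
y_5 = 1/(265/1376 + 5) = 1376/7145.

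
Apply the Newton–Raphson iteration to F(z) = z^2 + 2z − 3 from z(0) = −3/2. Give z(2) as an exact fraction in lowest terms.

−489/136

F'(z) = 2z + 2.
F(−3/2) = −15/4, F'(−3/2) = −1, so z(1) = (−3/2) − (−15/4)/(−1) = −21/4.
F(−21/4) = 225/16, F'(−21/4) = −17/2, so z(2) = (−21/4) − (225/16)/(−17/2) = −489/136.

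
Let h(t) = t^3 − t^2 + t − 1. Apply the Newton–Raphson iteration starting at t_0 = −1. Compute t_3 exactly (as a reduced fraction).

h'(t) = 3t^2 − 2t + 1.
h(−1) = −4, h'(−1) = 6, so t_1 = (−1) − (−4)/6 = −1/3.
h(−1/3) = −40/27, h'(−1/3) = 2, so t_2 = (−1/3) − (−40/27)/2 = 11/27.
h(11/27) = −13600/19683, h'(11/27) = 166/243, so t_3 = (11/27) − (−13600/19683)/(166/243) = 9539/6723.

9539/6723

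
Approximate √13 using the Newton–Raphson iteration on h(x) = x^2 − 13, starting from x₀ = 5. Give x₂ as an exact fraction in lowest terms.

343/95

h'(x) = 2x.
h(5) = 12, h'(5) = 10, so x₁ = 5 − 12/10 = 19/5.
h(19/5) = 36/25, h'(19/5) = 38/5, so x₂ = (19/5) − (36/25)/(38/5) = 343/95.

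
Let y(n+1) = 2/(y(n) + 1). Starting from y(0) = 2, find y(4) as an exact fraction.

22/21

y(1) = 2/(2 + 1) = 2/3.
y(2) = 2/(2/3 + 1) = 6/5.
y(3) = 2/(6/5 + 1) = 10/11.
y(4) = 2/(10/11 + 1) = 22/21.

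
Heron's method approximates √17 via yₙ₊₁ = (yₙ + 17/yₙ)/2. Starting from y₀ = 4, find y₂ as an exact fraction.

2177/528

y₁ = (4 + 17/4)/2 = 33/8.
y₂ = (33/8 + 17/(33/8))/2 = 2177/528.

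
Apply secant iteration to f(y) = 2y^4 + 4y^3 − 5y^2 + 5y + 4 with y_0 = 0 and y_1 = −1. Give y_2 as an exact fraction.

f(0) = 4, f(−1) = −8. y_2 = (−1) − (−8)·((−1) − 0)/((−8) − 4) = −1/3.

−1/3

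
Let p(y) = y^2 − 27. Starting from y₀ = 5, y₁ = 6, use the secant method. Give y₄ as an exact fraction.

1351/260

p(5) = −2, p(6) = 9. y₂ = 6 − 9·(6 − 5)/(9 − (−2)) = 57/11.
p(6) = 9, p(57/11) = −18/121. y₃ = (57/11) − (−18/121)·((57/11) − 6)/((−18/121) − 9) = 213/41.
p(57/11) = −18/121, p(213/41) = −18/1681. y₄ = (213/41) − (−18/1681)·((213/41) − (57/11))/((−18/1681) − (−18/121)) = 1351/260.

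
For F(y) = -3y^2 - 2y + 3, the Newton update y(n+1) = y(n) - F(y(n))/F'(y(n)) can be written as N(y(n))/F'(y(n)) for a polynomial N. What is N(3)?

-30

F'(y) = -6y - 2.
N(y) = y·F'(y) - F(y) = y·(-6y - 2) - (-3y^2 - 2y + 3) = -3y^2 - 3.
N(3) = -30.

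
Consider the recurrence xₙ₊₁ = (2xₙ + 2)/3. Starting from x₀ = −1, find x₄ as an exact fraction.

x₁ = (2·(−1) + 2)/3 = 0.
x₂ = (2·0 + 2)/3 = 2/3.
x₃ = (2·(2/3) + 2)/3 = 10/9.
x₄ = (2·(10/9) + 2)/3 = 38/27.

38/27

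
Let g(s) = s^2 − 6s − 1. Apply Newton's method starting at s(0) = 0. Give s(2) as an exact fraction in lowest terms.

g'(s) = 2s − 6.
g(0) = −1, g'(0) = −6, so s(1) = 0 − (−1)/(−6) = −1/6.
g(−1/6) = 1/36, g'(−1/6) = −19/3, so s(2) = (−1/6) − (1/36)/(−19/3) = −37/228.

−37/228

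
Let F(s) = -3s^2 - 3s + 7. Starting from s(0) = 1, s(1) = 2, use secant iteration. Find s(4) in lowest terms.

F(1) = 1, F(2) = -11. s(2) = 2 - (-11)·(2 - 1)/((-11) - 1) = 13/12.
F(2) = -11, F(13/12) = 11/48. s(3) = (13/12) - (11/48)·((13/12) - 2)/((11/48) - (-11)) = 54/49.
F(13/12) = 11/48, F(54/49) = 121/2401. s(4) = (54/49) - (121/2401)·((54/49) - (13/12))/((121/2401) - (11/48)) = 2074/1873.

2074/1873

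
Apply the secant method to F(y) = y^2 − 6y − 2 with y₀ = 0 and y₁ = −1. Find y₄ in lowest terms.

−373/1178

F(0) = −2, F(−1) = 5. y₂ = (−1) − 5·((−1) − 0)/(5 − (−2)) = −2/7.
F(−1) = 5, F(−2/7) = −10/49. y₃ = (−2/7) − (−10/49)·((−2/7) − (−1))/((−10/49) − 5) = −16/51.
F(−2/7) = −10/49, F(−16/51) = −50/2601. y₄ = (−16/51) − (−50/2601)·((−16/51) − (−2/7))/((−50/2601) − (−10/49)) = −373/1178.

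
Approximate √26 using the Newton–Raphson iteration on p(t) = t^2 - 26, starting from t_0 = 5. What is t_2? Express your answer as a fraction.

p'(t) = 2t.
p(5) = -1, p'(5) = 10, so t_1 = 5 - (-1)/10 = 51/10.
p(51/10) = 1/100, p'(51/10) = 51/5, so t_2 = (51/10) - (1/100)/(51/5) = 5201/1020.

5201/1020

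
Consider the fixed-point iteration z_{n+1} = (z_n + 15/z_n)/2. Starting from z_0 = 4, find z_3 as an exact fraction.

z_1 = (4 + 15/4)/2 = 31/8.
z_2 = (31/8 + 15/(31/8))/2 = 1921/496.
z_3 = (1921/496 + 15/(1921/496))/2 = 7380481/1905632.

7380481/1905632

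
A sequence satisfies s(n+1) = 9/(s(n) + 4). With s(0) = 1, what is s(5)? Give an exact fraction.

8145/5069

s(1) = 9/(1 + 4) = 9/5.
s(2) = 9/(9/5 + 4) = 45/29.
s(3) = 9/(45/29 + 4) = 261/161.
s(4) = 9/(261/161 + 4) = 1449/905.
s(5) = 9/(1449/905 + 4) = 8145/5069.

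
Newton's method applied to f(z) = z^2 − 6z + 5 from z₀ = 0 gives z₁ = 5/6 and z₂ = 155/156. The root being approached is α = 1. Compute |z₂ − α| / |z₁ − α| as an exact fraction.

1/26

z₁ − α = 5/6 − 1 = −1/6, so |z₁ − α| = 1/6.
z₂ − α = 155/156 − 1 = −1/156, so |z₂ − α| = 1/156.
Ratio = (1/156) / (1/6) = 1/26.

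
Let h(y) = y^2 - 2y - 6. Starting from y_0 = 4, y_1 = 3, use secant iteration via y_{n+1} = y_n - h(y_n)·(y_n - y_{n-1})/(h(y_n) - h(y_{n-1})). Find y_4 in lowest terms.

1101/302

h(4) = 2, h(3) = -3. y_2 = 3 - (-3)·(3 - 4)/((-3) - 2) = 18/5.
h(3) = -3, h(18/5) = -6/25. y_3 = (18/5) - (-6/25)·((18/5) - 3)/((-6/25) - (-3)) = 84/23.
h(18/5) = -6/25, h(84/23) = 18/529. y_4 = (84/23) - (18/529)·((84/23) - (18/5))/((18/529) - (-6/25)) = 1101/302.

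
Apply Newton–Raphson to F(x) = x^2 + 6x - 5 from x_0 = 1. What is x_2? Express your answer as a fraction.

89/120

F'(x) = 2x + 6.
F(1) = 2, F'(1) = 8, so x_1 = 1 - 2/8 = 3/4.
F(3/4) = 1/16, F'(3/4) = 15/2, so x_2 = (3/4) - (1/16)/(15/2) = 89/120.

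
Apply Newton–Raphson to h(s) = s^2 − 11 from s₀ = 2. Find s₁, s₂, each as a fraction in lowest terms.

h'(s) = 2s.
h(2) = −7, h'(2) = 4, so s₁ = 2 − (−7)/4 = 15/4.
h(15/4) = 49/16, h'(15/4) = 15/2, so s₂ = (15/4) − (49/16)/(15/2) = 401/120.

s₁ = 15/4, s₂ = 401/120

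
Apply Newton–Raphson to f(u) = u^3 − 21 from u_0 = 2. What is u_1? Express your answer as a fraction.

f'(u) = 3u^2.
f(2) = −13, f'(2) = 12, so u_1 = 2 − (−13)/12 = 37/12.

37/12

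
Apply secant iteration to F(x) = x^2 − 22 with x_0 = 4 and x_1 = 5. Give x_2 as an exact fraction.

14/3

F(4) = −6, F(5) = 3. x_2 = 5 − 3·(5 − 4)/(3 − (−6)) = 14/3.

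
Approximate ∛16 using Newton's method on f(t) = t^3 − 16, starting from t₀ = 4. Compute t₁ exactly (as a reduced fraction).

f'(t) = 3t^2.
f(4) = 48, f'(4) = 48, so t₁ = 4 − 48/48 = 3.

3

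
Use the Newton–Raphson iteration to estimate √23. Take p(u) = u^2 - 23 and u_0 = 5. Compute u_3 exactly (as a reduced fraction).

2649601/552480

p'(u) = 2u.
p(5) = 2, p'(5) = 10, so u_1 = 5 - 2/10 = 24/5.
p(24/5) = 1/25, p'(24/5) = 48/5, so u_2 = (24/5) - (1/25)/(48/5) = 1151/240.
p(1151/240) = 1/57600, p'(1151/240) = 1151/120, so u_3 = (1151/240) - (1/57600)/(1151/120) = 2649601/552480.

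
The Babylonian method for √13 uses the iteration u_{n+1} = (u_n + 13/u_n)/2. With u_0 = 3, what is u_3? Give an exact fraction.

14159/3927

u_1 = (3 + 13/3)/2 = 11/3.
u_2 = (11/3 + 13/(11/3))/2 = 119/33.
u_3 = (119/33 + 13/(119/33))/2 = 14159/3927.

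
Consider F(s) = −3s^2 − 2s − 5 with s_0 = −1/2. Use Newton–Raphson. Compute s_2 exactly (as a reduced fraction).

F'(s) = −6s − 2.
F(−1/2) = −19/4, F'(−1/2) = 1, so s_1 = (−1/2) − (−19/4)/1 = 17/4.
F(17/4) = −1083/16, F'(17/4) = −55/2, so s_2 = (17/4) − (−1083/16)/(−55/2) = 787/440.

787/440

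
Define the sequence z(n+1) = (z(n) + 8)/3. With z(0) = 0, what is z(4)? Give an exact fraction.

z(1) = (0 + 8)/3 = 8/3.
z(2) = ((8/3) + 8)/3 = 32/9.
z(3) = ((32/9) + 8)/3 = 104/27.
z(4) = ((104/27) + 8)/3 = 320/81.

320/81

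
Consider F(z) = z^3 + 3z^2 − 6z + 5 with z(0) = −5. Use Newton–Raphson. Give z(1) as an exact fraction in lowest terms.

F'(z) = 3z^2 + 6z − 6.
F(−5) = −15, F'(−5) = 39, so z(1) = (−5) − (−15)/39 = −60/13.

−60/13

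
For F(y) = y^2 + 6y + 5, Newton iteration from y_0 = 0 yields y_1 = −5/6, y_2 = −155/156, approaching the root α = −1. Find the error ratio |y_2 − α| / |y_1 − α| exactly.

y_1 − α = −5/6 − (−1) = −5/6 + 1 = 1/6, so |y_1 − α| = 1/6.
y_2 − α = −155/156 − (−1) = −155/156 + 1 = 1/156, so |y_2 − α| = 1/156.
Ratio = (1/156) / (1/6) = 1/26.

1/26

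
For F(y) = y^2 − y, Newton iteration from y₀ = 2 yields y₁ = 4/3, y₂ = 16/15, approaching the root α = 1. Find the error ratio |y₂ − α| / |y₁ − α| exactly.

1/5

y₁ − α = 4/3 − 1 = 1/3, so |y₁ − α| = 1/3.
y₂ − α = 16/15 − 1 = 1/15, so |y₂ − α| = 1/15.
Ratio = (1/15) / (1/3) = 1/5.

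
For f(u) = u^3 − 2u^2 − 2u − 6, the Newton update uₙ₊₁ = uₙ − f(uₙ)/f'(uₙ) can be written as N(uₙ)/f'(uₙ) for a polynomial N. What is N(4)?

f'(u) = 3u^2 − 4u − 2.
N(u) = u·f'(u) − f(u) = u·(3u^2 − 4u − 2) − (u^3 − 2u^2 − 2u − 6) = 2u^3 − 2u^2 + 6.
N(4) = 102.

102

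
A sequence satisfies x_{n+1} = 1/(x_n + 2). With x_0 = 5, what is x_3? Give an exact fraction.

x_1 = 1/(5 + 2) = 1/7.
x_2 = 1/(1/7 + 2) = 7/15.
x_3 = 1/(7/15 + 2) = 15/37.

15/37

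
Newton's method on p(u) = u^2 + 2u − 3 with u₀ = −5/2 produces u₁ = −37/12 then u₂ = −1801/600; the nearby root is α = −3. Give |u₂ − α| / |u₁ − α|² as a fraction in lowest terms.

6/25

u₁ − α = −37/12 − (−3) = −37/12 + 3 = −1/12, so |u₁ − α| = 1/12.
u₂ − α = −1801/600 − (−3) = −1801/600 + 3 = −1/600, so |u₂ − α| = 1/600.
|u₁ − α|² = 1/144.
Ratio = (1/600) / (1/144) = 6/25.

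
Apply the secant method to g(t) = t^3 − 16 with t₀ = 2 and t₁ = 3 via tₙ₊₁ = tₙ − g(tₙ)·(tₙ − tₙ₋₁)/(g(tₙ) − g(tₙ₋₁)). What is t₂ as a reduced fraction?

g(2) = −8, g(3) = 11. t₂ = 3 − 11·(3 − 2)/(11 − (−8)) = 46/19.

46/19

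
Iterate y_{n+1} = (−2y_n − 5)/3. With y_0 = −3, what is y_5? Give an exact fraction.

−179/243

y_1 = (−2·(−3) − 5)/3 = 1/3.
y_2 = (−2·(1/3) − 5)/3 = −17/9.
y_3 = (−2·(−17/9) − 5)/3 = −11/27.
y_4 = (−2·(−11/27) − 5)/3 = −113/81.
y_5 = (−2·(−113/81) − 5)/3 = −179/243.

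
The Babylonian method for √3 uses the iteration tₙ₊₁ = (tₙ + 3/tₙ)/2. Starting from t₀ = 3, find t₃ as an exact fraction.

t₁ = (3 + 3/3)/2 = 2.
t₂ = (2 + 3/2)/2 = 7/4.
t₃ = (7/4 + 3/(7/4))/2 = 97/56.

97/56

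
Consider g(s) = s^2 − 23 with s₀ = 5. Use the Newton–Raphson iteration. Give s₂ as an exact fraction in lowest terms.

1151/240

g'(s) = 2s.
g(5) = 2, g'(5) = 10, so s₁ = 5 − 2/10 = 24/5.
g(24/5) = 1/25, g'(24/5) = 48/5, so s₂ = (24/5) − (1/25)/(48/5) = 1151/240.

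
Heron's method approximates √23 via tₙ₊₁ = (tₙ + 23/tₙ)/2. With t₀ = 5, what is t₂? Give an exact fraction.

t₁ = (5 + 23/5)/2 = 24/5.
t₂ = (24/5 + 23/(24/5))/2 = 1151/240.

1151/240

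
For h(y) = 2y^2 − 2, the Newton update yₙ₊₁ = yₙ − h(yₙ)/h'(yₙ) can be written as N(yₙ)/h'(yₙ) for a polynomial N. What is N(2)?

10

h'(y) = 4y.
N(y) = y·h'(y) − h(y) = y·(4y) − (2y^2 − 2) = 2y^2 + 2.
N(2) = 10.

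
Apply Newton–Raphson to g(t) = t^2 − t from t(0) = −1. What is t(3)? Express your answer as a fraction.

g'(t) = 2t − 1.
g(−1) = 2, g'(−1) = −3, so t(1) = (−1) − 2/(−3) = −1/3.
g(−1/3) = 4/9, g'(−1/3) = −5/3, so t(2) = (−1/3) − (4/9)/(−5/3) = −1/15.
g(−1/15) = 16/225, g'(−1/15) = −17/15, so t(3) = (−1/15) − (16/225)/(−17/15) = −1/255.

−1/255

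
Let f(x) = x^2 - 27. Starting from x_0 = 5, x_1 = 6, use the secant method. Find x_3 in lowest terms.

213/41

f(5) = -2, f(6) = 9. x_2 = 6 - 9·(6 - 5)/(9 - (-2)) = 57/11.
f(6) = 9, f(57/11) = -18/121. x_3 = (57/11) - (-18/121)·((57/11) - 6)/((-18/121) - 9) = 213/41.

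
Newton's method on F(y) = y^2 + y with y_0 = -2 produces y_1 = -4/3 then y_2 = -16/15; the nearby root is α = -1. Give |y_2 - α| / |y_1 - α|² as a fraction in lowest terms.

3/5

y_1 - α = -4/3 - (-1) = -4/3 + 1 = -1/3, so |y_1 - α| = 1/3.
y_2 - α = -16/15 - (-1) = -16/15 + 1 = -1/15, so |y_2 - α| = 1/15.
|y_1 - α|² = 1/9.
Ratio = (1/15) / (1/9) = 3/5.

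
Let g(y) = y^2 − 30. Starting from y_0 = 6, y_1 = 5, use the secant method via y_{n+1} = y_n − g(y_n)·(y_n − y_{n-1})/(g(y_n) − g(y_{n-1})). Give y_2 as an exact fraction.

g(6) = 6, g(5) = −5. y_2 = 5 − (−5)·(5 − 6)/((−5) − 6) = 60/11.

60/11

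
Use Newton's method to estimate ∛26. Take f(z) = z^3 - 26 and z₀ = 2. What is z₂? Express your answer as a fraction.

f'(z) = 3z^2.
f(2) = -18, f'(2) = 12, so z₁ = 2 - (-18)/12 = 7/2.
f(7/2) = 135/8, f'(7/2) = 147/4, so z₂ = (7/2) - (135/8)/(147/4) = 149/49.

149/49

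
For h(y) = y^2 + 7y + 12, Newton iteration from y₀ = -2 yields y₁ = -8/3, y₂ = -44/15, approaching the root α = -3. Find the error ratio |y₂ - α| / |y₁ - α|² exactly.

y₁ - α = -8/3 - (-3) = -8/3 + 3 = 1/3, so |y₁ - α| = 1/3.
y₂ - α = -44/15 - (-3) = -44/15 + 3 = 1/15, so |y₂ - α| = 1/15.
|y₁ - α|² = 1/9.
Ratio = (1/15) / (1/9) = 3/5.

3/5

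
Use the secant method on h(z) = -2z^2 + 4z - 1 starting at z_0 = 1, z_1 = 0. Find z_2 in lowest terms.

h(1) = 1, h(0) = -1. z_2 = 0 - (-1)·(0 - 1)/((-1) - 1) = 1/2.

1/2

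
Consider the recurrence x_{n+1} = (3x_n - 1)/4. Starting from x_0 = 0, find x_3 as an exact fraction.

x_1 = (3·0 - 1)/4 = -1/4.
x_2 = (3·(-1/4) - 1)/4 = -7/16.
x_3 = (3·(-7/16) - 1)/4 = -37/64.

-37/64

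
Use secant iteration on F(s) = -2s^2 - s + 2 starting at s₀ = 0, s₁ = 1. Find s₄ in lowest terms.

F(0) = 2, F(1) = -1. s₂ = 1 - (-1)·(1 - 0)/((-1) - 2) = 2/3.
F(1) = -1, F(2/3) = 4/9. s₃ = (2/3) - (4/9)·((2/3) - 1)/((4/9) - (-1)) = 10/13.
F(2/3) = 4/9, F(10/13) = 8/169. s₄ = (10/13) - (8/169)·((10/13) - (2/3))/((8/169) - (4/9)) = 118/151.

118/151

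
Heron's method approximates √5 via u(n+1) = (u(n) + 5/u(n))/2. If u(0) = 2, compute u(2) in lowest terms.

u(1) = (2 + 5/2)/2 = 9/4.
u(2) = (9/4 + 5/(9/4))/2 = 161/72.

161/72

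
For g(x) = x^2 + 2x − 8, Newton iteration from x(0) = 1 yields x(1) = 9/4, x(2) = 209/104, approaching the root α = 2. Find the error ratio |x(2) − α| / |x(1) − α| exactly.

1/26

x(1) − α = 9/4 − 2 = 1/4, so |x(1) − α| = 1/4.
x(2) − α = 209/104 − 2 = 1/104, so |x(2) − α| = 1/104.
Ratio = (1/104) / (1/4) = 1/26.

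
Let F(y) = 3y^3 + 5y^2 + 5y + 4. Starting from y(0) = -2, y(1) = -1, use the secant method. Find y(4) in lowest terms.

F(-2) = -10, F(-1) = 1. y(2) = (-1) - 1·((-1) - (-2))/(1 - (-10)) = -12/11.
F(-1) = 1, F(-12/11) = 800/1331. y(3) = (-12/11) - (800/1331)·((-12/11) - (-1))/((800/1331) - 1) = -652/531.
F(-12/11) = 800/1331, F(-652/531) = -7720000/49907097. y(4) = (-652/531) - (-7720000/49907097)·((-652/531) - (-12/11))/((-7720000/49907097) - (800/1331)) = -75291324/62751247.

-75291324/62751247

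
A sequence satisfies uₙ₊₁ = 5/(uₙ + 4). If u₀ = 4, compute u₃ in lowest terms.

u₁ = 5/(4 + 4) = 5/8.
u₂ = 5/(5/8 + 4) = 40/37.
u₃ = 5/(40/37 + 4) = 185/188.

185/188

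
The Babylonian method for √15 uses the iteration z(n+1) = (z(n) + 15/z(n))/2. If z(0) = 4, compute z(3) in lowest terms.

z(1) = (4 + 15/4)/2 = 31/8.
z(2) = (31/8 + 15/(31/8))/2 = 1921/496.
z(3) = (1921/496 + 15/(1921/496))/2 = 7380481/1905632.

7380481/1905632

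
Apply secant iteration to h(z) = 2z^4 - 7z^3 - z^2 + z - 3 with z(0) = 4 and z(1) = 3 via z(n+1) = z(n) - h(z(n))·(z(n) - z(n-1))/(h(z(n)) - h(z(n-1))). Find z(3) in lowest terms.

51436023/13460591

h(4) = 49, h(3) = -36. z(2) = 3 - (-36)·(3 - 4)/((-36) - 49) = 291/85.
h(3) = -36, h(291/85) = -910059948/52200625. z(3) = (291/85) - (-910059948/52200625)·((291/85) - 3)/((-910059948/52200625) - (-36)) = 51436023/13460591.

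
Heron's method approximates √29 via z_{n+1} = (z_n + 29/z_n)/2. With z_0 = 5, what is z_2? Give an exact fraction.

z_1 = (5 + 29/5)/2 = 27/5.
z_2 = (27/5 + 29/(27/5))/2 = 727/135.

727/135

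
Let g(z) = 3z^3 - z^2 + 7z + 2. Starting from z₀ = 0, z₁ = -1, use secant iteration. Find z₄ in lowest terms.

g(0) = 2, g(-1) = -9. z₂ = (-1) - (-9)·((-1) - 0)/((-9) - 2) = -2/11.
g(-1) = -9, g(-2/11) = 900/1331. z₃ = (-2/11) - (900/1331)·((-2/11) - (-1))/((900/1331) - (-9)) = -38/159.
g(-2/11) = 900/1331, g(-38/159) = 306800/1339893. z₄ = (-38/159) - (306800/1339893)·((-38/159) - (-2/11))/((306800/1339893) - (900/1331)) = -2139578/7975529.

-2139578/7975529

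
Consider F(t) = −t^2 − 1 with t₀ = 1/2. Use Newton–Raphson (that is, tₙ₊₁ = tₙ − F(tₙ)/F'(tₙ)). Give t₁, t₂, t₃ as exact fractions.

F'(t) = −2t.
F(1/2) = −5/4, F'(1/2) = −1, so t₁ = (1/2) − (−5/4)/(−1) = −3/4.
F(−3/4) = −25/16, F'(−3/4) = 3/2, so t₂ = (−3/4) − (−25/16)/(3/2) = 7/24.
F(7/24) = −625/576, F'(7/24) = −7/12, so t₃ = (7/24) − (−625/576)/(−7/12) = −527/336.

t₁ = −3/4, t₂ = 7/24, t₃ = −527/336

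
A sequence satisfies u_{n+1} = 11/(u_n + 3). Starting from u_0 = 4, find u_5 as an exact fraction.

9581/4516

u_1 = 11/(4 + 3) = 11/7.
u_2 = 11/(11/7 + 3) = 77/32.
u_3 = 11/(77/32 + 3) = 352/173.
u_4 = 11/(352/173 + 3) = 1903/871.
u_5 = 11/(1903/871 + 3) = 9581/4516.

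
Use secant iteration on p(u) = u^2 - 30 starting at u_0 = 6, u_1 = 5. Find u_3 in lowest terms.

126/23

p(6) = 6, p(5) = -5. u_2 = 5 - (-5)·(5 - 6)/((-5) - 6) = 60/11.
p(5) = -5, p(60/11) = -30/121. u_3 = (60/11) - (-30/121)·((60/11) - 5)/((-30/121) - (-5)) = 126/23.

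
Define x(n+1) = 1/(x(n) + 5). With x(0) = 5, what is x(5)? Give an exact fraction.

x(1) = 1/(5 + 5) = 1/10.
x(2) = 1/(1/10 + 5) = 10/51.
x(3) = 1/(10/51 + 5) = 51/265.
x(4) = 1/(51/265 + 5) = 265/1376.
x(5) = 1/(265/1376 + 5) = 1376/7145.

1376/7145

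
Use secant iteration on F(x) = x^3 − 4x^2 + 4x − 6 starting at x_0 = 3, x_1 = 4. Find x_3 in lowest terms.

807/244

F(3) = −3, F(4) = 10. x_2 = 4 − 10·(4 − 3)/(10 − (−3)) = 42/13.
F(4) = 10, F(42/13) = −2430/2197. x_3 = (42/13) − (−2430/2197)·((42/13) − 4)/((−2430/2197) − 10) = 807/244.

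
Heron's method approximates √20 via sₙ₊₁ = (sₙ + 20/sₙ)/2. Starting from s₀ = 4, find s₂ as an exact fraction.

s₁ = (4 + 20/4)/2 = 9/2.
s₂ = (9/2 + 20/(9/2))/2 = 161/36.

161/36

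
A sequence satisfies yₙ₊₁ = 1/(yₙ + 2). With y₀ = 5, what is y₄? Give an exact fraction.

37/89

y₁ = 1/(5 + 2) = 1/7.
y₂ = 1/(1/7 + 2) = 7/15.
y₃ = 1/(7/15 + 2) = 15/37.
y₄ = 1/(15/37 + 2) = 37/89.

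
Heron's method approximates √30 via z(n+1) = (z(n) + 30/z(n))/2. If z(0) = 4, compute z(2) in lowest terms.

z(1) = (4 + 30/4)/2 = 23/4.
z(2) = (23/4 + 30/(23/4))/2 = 1009/184.

1009/184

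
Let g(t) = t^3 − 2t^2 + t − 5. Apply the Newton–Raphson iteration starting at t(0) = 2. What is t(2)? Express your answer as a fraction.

g'(t) = 3t^2 − 4t + 1.
g(2) = −3, g'(2) = 5, so t(1) = 2 − (−3)/5 = 13/5.
g(13/5) = 207/125, g'(13/5) = 272/25, so t(2) = (13/5) − (207/125)/(272/25) = 3329/1360.

3329/1360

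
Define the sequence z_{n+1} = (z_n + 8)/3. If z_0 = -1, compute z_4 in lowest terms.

z_1 = ((-1) + 8)/3 = 7/3.
z_2 = ((7/3) + 8)/3 = 31/9.
z_3 = ((31/9) + 8)/3 = 103/27.
z_4 = ((103/27) + 8)/3 = 319/81.

319/81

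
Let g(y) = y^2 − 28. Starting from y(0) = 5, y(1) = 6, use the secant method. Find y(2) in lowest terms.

g(5) = −3, g(6) = 8. y(2) = 6 − 8·(6 − 5)/(8 − (−3)) = 58/11.

58/11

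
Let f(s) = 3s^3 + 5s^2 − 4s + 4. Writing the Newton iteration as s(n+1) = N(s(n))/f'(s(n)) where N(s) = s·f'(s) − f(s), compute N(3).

f'(s) = 9s^2 + 10s − 4.
N(s) = s·f'(s) − f(s) = s·(9s^2 + 10s − 4) − (3s^3 + 5s^2 − 4s + 4) = 6s^3 + 5s^2 − 4.
N(3) = 203.

203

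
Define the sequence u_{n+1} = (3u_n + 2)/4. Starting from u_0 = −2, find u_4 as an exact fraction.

47/64

u_1 = (3·(−2) + 2)/4 = −1.
u_2 = (3·(−1) + 2)/4 = −1/4.
u_3 = (3·(−1/4) + 2)/4 = 5/16.
u_4 = (3·(5/16) + 2)/4 = 47/64.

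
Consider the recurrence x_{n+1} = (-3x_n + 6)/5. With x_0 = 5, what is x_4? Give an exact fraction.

x_1 = (-3·5 + 6)/5 = -9/5.
x_2 = (-3·(-9/5) + 6)/5 = 57/25.
x_3 = (-3·(57/25) + 6)/5 = -21/125.
x_4 = (-3·(-21/125) + 6)/5 = 813/625.

813/625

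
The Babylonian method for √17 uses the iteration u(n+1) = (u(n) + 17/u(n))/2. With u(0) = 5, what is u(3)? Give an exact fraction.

u(1) = (5 + 17/5)/2 = 21/5.
u(2) = (21/5 + 17/(21/5))/2 = 433/105.
u(3) = (433/105 + 17/(433/105))/2 = 187457/45465.

187457/45465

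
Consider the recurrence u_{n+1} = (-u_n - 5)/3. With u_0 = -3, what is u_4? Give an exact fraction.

u_1 = (-(-3) - 5)/3 = -2/3.
u_2 = (-(-2/3) - 5)/3 = -13/9.
u_3 = (-(-13/9) - 5)/3 = -32/27.
u_4 = (-(-32/27) - 5)/3 = -103/81.

-103/81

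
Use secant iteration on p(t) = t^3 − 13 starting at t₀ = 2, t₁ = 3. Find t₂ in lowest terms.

43/19

p(2) = −5, p(3) = 14. t₂ = 3 − 14·(3 − 2)/(14 − (−5)) = 43/19.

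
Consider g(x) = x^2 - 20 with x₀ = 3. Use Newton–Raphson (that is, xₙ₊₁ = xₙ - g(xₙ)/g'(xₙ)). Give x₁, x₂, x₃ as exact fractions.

g'(x) = 2x.
g(3) = -11, g'(3) = 6, so x₁ = 3 - (-11)/6 = 29/6.
g(29/6) = 121/36, g'(29/6) = 29/3, so x₂ = (29/6) - (121/36)/(29/3) = 1561/348.
g(1561/348) = 14641/121104, g'(1561/348) = 1561/174, so x₃ = (1561/348) - (14641/121104)/(1561/174) = 4858801/1086456.

x₁ = 29/6, x₂ = 1561/348, x₃ = 4858801/1086456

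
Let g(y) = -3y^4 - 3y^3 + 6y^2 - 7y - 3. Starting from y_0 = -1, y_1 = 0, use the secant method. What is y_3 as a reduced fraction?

g(-1) = 10, g(0) = -3. y_2 = 0 - (-3)·(0 - (-1))/((-3) - 10) = -3/13.
g(0) = -3, g(-3/13) = -29610/28561. y_3 = (-3/13) - (-29610/28561)·((-3/13) - 0)/((-29610/28561) - (-3)) = -6591/18691.

-6591/18691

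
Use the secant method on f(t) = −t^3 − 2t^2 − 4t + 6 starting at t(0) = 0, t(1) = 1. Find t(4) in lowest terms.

f(0) = 6, f(1) = −1. t(2) = 1 − (−1)·(1 − 0)/((−1) − 6) = 6/7.
f(1) = −1, f(6/7) = 162/343. t(3) = (6/7) − (162/343)·((6/7) − 1)/((162/343) − (−1)) = 456/505.
f(6/7) = 162/343, f(456/505) = 2725974/128787625. t(4) = (456/505) − (2725974/128787625)·((456/505) − (6/7))/((2725974/128787625) − (162/343)) = 55672131/61507982.

55672131/61507982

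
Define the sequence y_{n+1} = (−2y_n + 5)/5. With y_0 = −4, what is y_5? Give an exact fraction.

y_1 = (−2·(−4) + 5)/5 = 13/5.
y_2 = (−2·(13/5) + 5)/5 = −1/25.
y_3 = (−2·(−1/25) + 5)/5 = 127/125.
y_4 = (−2·(127/125) + 5)/5 = 371/625.
y_5 = (−2·(371/625) + 5)/5 = 2383/3125.

2383/3125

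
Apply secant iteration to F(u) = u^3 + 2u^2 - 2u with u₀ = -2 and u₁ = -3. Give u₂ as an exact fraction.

F(-2) = 4, F(-3) = -3. u₂ = (-3) - (-3)·((-3) - (-2))/((-3) - 4) = -18/7.

-18/7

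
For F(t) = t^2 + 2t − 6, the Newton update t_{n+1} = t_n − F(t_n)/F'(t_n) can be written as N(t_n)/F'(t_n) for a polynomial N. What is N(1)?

F'(t) = 2t + 2.
N(t) = t·F'(t) − F(t) = t·(2t + 2) − (t^2 + 2t − 6) = t^2 + 6.
N(1) = 7.

7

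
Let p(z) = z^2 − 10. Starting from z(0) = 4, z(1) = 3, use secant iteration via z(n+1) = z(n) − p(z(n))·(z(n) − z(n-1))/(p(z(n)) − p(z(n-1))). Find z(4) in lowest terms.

p(4) = 6, p(3) = −1. z(2) = 3 − (−1)·(3 − 4)/((−1) − 6) = 22/7.
p(3) = −1, p(22/7) = −6/49. z(3) = (22/7) − (−6/49)·((22/7) − 3)/((−6/49) − (−1)) = 136/43.
p(22/7) = −6/49, p(136/43) = 6/1849. z(4) = (136/43) − (6/1849)·((136/43) − (22/7))/((6/1849) − (−6/49)) = 3001/949.

3001/949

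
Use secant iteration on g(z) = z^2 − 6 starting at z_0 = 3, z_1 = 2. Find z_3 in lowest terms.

g(3) = 3, g(2) = −2. z_2 = 2 − (−2)·(2 − 3)/((−2) − 3) = 12/5.
g(2) = −2, g(12/5) = −6/25. z_3 = (12/5) − (−6/25)·((12/5) − 2)/((−6/25) − (−2)) = 27/11.

27/11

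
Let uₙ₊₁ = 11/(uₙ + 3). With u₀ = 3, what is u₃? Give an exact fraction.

319/153

u₁ = 11/(3 + 3) = 11/6.
u₂ = 11/(11/6 + 3) = 66/29.
u₃ = 11/(66/29 + 3) = 319/153.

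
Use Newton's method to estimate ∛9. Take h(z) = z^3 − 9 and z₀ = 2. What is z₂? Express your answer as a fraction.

23401/11250

h'(z) = 3z^2.
h(2) = −1, h'(2) = 12, so z₁ = 2 − (−1)/12 = 25/12.
h(25/12) = 73/1728, h'(25/12) = 625/48, so z₂ = (25/12) − (73/1728)/(625/48) = 23401/11250.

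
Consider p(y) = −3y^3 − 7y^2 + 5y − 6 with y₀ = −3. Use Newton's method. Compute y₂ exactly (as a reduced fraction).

−2278812/738905

p'(y) = −9y^2 − 14y + 5.
p(−3) = −3, p'(−3) = −34, so y₁ = (−3) − (−3)/(−34) = −105/34.
p(−105/34) = 6201/39304, p'(−105/34) = −43465/1156, so y₂ = (−105/34) − (6201/39304)/(−43465/1156) = −2278812/738905.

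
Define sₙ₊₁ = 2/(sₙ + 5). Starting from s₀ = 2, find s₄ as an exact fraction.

s₁ = 2/(2 + 5) = 2/7.
s₂ = 2/(2/7 + 5) = 14/37.
s₃ = 2/(14/37 + 5) = 74/199.
s₄ = 2/(74/199 + 5) = 398/1069.

398/1069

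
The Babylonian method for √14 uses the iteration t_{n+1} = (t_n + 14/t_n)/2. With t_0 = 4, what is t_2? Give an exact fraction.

449/120

t_1 = (4 + 14/4)/2 = 15/4.
t_2 = (15/4 + 14/(15/4))/2 = 449/120.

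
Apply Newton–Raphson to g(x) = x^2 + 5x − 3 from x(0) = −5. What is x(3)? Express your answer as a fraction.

g'(x) = 2x + 5.
g(−5) = −3, g'(−5) = −5, so x(1) = (−5) − (−3)/(−5) = −28/5.
g(−28/5) = 9/25, g'(−28/5) = −31/5, so x(2) = (−28/5) − (9/25)/(−31/5) = −859/155.
g(−859/155) = 81/24025, g'(−859/155) = −943/155, so x(3) = (−859/155) − (81/24025)/(−943/155) = −809956/146165.

−809956/146165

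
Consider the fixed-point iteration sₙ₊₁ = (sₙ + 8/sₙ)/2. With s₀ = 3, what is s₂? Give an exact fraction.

s₁ = (3 + 8/3)/2 = 17/6.
s₂ = (17/6 + 8/(17/6))/2 = 577/204.

577/204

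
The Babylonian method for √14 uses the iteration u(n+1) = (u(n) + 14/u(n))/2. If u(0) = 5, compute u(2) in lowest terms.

2921/780

u(1) = (5 + 14/5)/2 = 39/10.
u(2) = (39/10 + 14/(39/10))/2 = 2921/780.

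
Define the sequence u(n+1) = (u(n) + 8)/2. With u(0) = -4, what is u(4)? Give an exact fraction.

u(1) = ((-4) + 8)/2 = 2.
u(2) = (2 + 8)/2 = 5.
u(3) = (5 + 8)/2 = 13/2.
u(4) = ((13/2) + 8)/2 = 29/4.

29/4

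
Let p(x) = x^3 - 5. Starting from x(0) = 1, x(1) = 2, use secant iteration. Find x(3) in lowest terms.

p(1) = -4, p(2) = 3. x(2) = 2 - 3·(2 - 1)/(3 - (-4)) = 11/7.
p(2) = 3, p(11/7) = -384/343. x(3) = (11/7) - (-384/343)·((11/7) - 2)/((-384/343) - 3) = 265/157.

265/157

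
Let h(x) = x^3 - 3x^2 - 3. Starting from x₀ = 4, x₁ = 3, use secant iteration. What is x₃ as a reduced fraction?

h(4) = 13, h(3) = -3. x₂ = 3 - (-3)·(3 - 4)/((-3) - 13) = 51/16.
h(3) = -3, h(51/16) = -4485/4096. x₃ = (51/16) - (-4485/4096)·((51/16) - 3)/((-4485/4096) - (-3)) = 2857/867.

2857/867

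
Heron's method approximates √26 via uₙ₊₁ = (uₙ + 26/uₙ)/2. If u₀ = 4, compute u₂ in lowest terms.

857/168

u₁ = (4 + 26/4)/2 = 21/4.
u₂ = (21/4 + 26/(21/4))/2 = 857/168.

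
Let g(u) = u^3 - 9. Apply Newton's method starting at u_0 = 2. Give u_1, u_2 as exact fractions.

u_1 = 25/12, u_2 = 23401/11250

g'(u) = 3u^2.
g(2) = -1, g'(2) = 12, so u_1 = 2 - (-1)/12 = 25/12.
g(25/12) = 73/1728, g'(25/12) = 625/48, so u_2 = (25/12) - (73/1728)/(625/48) = 23401/11250.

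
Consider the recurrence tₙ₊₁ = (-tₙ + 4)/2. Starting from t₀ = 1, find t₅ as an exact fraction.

t₁ = (-1 + 4)/2 = 3/2.
t₂ = (-(3/2) + 4)/2 = 5/4.
t₃ = (-(5/4) + 4)/2 = 11/8.
t₄ = (-(11/8) + 4)/2 = 21/16.
t₅ = (-(21/16) + 4)/2 = 43/32.

43/32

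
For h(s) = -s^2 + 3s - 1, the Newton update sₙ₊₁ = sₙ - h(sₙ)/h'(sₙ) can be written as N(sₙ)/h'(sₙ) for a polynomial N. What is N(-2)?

-3

h'(s) = -2s + 3.
N(s) = s·h'(s) - h(s) = s·(-2s + 3) - (-s^2 + 3s - 1) = -s^2 + 1.
N(-2) = -3.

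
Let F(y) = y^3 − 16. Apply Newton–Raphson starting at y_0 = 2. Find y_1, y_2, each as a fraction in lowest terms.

y_1 = 8/3, y_2 = 91/36

F'(y) = 3y^2.
F(2) = −8, F'(2) = 12, so y_1 = 2 − (−8)/12 = 8/3.
F(8/3) = 80/27, F'(8/3) = 64/3, so y_2 = (8/3) − (80/27)/(64/3) = 91/36.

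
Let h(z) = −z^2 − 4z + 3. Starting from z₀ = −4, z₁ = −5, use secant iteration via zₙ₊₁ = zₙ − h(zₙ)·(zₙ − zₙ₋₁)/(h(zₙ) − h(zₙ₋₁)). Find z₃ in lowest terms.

−65/14

h(−4) = 3, h(−5) = −2. z₂ = (−5) − (−2)·((−5) − (−4))/((−2) − 3) = −23/5.
h(−5) = −2, h(−23/5) = 6/25. z₃ = (−23/5) − (6/25)·((−23/5) − (−5))/((6/25) − (−2)) = −65/14.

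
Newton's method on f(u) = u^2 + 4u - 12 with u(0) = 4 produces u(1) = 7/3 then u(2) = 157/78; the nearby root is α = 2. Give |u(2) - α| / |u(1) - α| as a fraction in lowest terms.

u(1) - α = 7/3 - 2 = 1/3, so |u(1) - α| = 1/3.
u(2) - α = 157/78 - 2 = 1/78, so |u(2) - α| = 1/78.
Ratio = (1/78) / (1/3) = 1/26.

1/26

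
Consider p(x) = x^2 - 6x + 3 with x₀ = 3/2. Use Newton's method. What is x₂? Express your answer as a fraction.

p'(x) = 2x - 6.
p(3/2) = -15/4, p'(3/2) = -3, so x₁ = (3/2) - (-15/4)/(-3) = 1/4.
p(1/4) = 25/16, p'(1/4) = -11/2, so x₂ = (1/4) - (25/16)/(-11/2) = 47/88.

47/88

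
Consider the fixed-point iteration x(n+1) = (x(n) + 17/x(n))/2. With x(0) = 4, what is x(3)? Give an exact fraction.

x(1) = (4 + 17/4)/2 = 33/8.
x(2) = (33/8 + 17/(33/8))/2 = 2177/528.
x(3) = (2177/528 + 17/(2177/528))/2 = 9478657/2298912.

9478657/2298912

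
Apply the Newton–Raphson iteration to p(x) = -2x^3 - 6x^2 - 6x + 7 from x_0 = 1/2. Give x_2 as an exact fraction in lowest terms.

293/450

p'(x) = -6x^2 - 12x - 6.
p(1/2) = 9/4, p'(1/2) = -27/2, so x_1 = (1/2) - (9/4)/(-27/2) = 2/3.
p(2/3) = -7/27, p'(2/3) = -50/3, so x_2 = (2/3) - (-7/27)/(-50/3) = 293/450.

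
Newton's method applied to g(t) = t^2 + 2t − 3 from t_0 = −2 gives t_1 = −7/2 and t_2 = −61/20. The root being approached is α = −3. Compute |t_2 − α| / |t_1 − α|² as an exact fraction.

1/5

t_1 − α = −7/2 − (−3) = −7/2 + 3 = −1/2, so |t_1 − α| = 1/2.
t_2 − α = −61/20 − (−3) = −61/20 + 3 = −1/20, so |t_2 − α| = 1/20.
|t_1 − α|² = 1/4.
Ratio = (1/20) / (1/4) = 1/5.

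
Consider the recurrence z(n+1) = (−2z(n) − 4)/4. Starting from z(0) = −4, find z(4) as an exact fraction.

−7/8

z(1) = (−2·(−4) − 4)/4 = 1.
z(2) = (−2·1 − 4)/4 = −3/2.
z(3) = (−2·(−3/2) − 4)/4 = −1/4.
z(4) = (−2·(−1/4) − 4)/4 = −7/8.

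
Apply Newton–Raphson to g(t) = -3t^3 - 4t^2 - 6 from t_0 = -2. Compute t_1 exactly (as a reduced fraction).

g'(t) = -9t^2 - 8t.
g(-2) = 2, g'(-2) = -20, so t_1 = (-2) - 2/(-20) = -19/10.

-19/10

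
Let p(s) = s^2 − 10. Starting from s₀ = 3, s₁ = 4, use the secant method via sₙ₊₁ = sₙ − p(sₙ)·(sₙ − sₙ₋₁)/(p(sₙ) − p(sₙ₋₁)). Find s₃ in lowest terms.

79/25

p(3) = −1, p(4) = 6. s₂ = 4 − 6·(4 − 3)/(6 − (−1)) = 22/7.
p(4) = 6, p(22/7) = −6/49. s₃ = (22/7) − (−6/49)·((22/7) − 4)/((−6/49) − 6) = 79/25.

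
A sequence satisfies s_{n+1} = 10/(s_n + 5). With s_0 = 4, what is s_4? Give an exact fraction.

s_1 = 10/(4 + 5) = 10/9.
s_2 = 10/(10/9 + 5) = 18/11.
s_3 = 10/(18/11 + 5) = 110/73.
s_4 = 10/(110/73 + 5) = 146/95.

146/95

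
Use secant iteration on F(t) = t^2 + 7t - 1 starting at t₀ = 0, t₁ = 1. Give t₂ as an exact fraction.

1/8

F(0) = -1, F(1) = 7. t₂ = 1 - 7·(1 - 0)/(7 - (-1)) = 1/8.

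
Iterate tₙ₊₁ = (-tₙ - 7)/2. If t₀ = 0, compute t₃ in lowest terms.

t₁ = (-0 - 7)/2 = -7/2.
t₂ = (-(-7/2) - 7)/2 = -7/4.
t₃ = (-(-7/4) - 7)/2 = -21/8.

-21/8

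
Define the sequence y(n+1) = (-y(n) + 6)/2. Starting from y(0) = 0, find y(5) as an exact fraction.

y(1) = (-0 + 6)/2 = 3.
y(2) = (-3 + 6)/2 = 3/2.
y(3) = (-(3/2) + 6)/2 = 9/4.
y(4) = (-(9/4) + 6)/2 = 15/8.
y(5) = (-(15/8) + 6)/2 = 33/16.

33/16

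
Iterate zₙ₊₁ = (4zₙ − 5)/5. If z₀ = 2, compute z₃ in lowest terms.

z₁ = (4·2 − 5)/5 = 3/5.
z₂ = (4·(3/5) − 5)/5 = −13/25.
z₃ = (4·(−13/25) − 5)/5 = −177/125.

−177/125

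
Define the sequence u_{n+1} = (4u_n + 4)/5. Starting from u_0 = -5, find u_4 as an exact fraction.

196/625

u_1 = (4·(-5) + 4)/5 = -16/5.
u_2 = (4·(-16/5) + 4)/5 = -44/25.
u_3 = (4·(-44/25) + 4)/5 = -76/125.
u_4 = (4·(-76/125) + 4)/5 = 196/625.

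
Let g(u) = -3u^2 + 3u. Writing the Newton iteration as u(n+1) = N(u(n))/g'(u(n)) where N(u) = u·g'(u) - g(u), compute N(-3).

-27

g'(u) = -6u + 3.
N(u) = u·g'(u) - g(u) = u·(-6u + 3) - (-3u^2 + 3u) = -3u^2.
N(-3) = -27.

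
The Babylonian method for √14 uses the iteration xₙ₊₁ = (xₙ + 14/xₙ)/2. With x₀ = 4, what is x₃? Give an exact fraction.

403201/107760

x₁ = (4 + 14/4)/2 = 15/4.
x₂ = (15/4 + 14/(15/4))/2 = 449/120.
x₃ = (449/120 + 14/(449/120))/2 = 403201/107760.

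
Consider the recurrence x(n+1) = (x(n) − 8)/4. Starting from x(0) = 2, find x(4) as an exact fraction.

x(1) = (2 − 8)/4 = −3/2.
x(2) = ((−3/2) − 8)/4 = −19/8.
x(3) = ((−19/8) − 8)/4 = −83/32.
x(4) = ((−83/32) − 8)/4 = −339/128.

−339/128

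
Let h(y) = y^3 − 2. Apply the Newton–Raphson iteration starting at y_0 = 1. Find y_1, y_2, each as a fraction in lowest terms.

y_1 = 4/3, y_2 = 91/72

h'(y) = 3y^2.
h(1) = −1, h'(1) = 3, so y_1 = 1 − (−1)/3 = 4/3.
h(4/3) = 10/27, h'(4/3) = 16/3, so y_2 = (4/3) − (10/27)/(16/3) = 91/72.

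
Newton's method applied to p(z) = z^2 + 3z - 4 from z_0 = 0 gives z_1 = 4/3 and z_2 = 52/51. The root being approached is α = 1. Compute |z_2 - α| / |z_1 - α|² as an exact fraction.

3/17

z_1 - α = 4/3 - 1 = 1/3, so |z_1 - α| = 1/3.
z_2 - α = 52/51 - 1 = 1/51, so |z_2 - α| = 1/51.
|z_1 - α|² = 1/9.
Ratio = (1/51) / (1/9) = 3/17.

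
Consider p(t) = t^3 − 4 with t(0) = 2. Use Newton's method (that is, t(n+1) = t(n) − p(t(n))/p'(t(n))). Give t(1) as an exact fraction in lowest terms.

5/3

p'(t) = 3t^2.
p(2) = 4, p'(2) = 12, so t(1) = 2 − 4/12 = 5/3.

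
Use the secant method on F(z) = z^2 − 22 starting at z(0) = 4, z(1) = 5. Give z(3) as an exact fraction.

F(4) = −6, F(5) = 3. z(2) = 5 − 3·(5 − 4)/(3 − (−6)) = 14/3.
F(5) = 3, F(14/3) = −2/9. z(3) = (14/3) − (−2/9)·((14/3) − 5)/((−2/9) − 3) = 136/29.

136/29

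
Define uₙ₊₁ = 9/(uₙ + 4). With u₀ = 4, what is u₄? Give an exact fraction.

u₁ = 9/(4 + 4) = 9/8.
u₂ = 9/(9/8 + 4) = 72/41.
u₃ = 9/(72/41 + 4) = 369/236.
u₄ = 9/(369/236 + 4) = 2124/1313.

2124/1313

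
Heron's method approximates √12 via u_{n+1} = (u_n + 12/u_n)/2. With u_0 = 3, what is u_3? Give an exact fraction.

18817/5432

u_1 = (3 + 12/3)/2 = 7/2.
u_2 = (7/2 + 12/(7/2))/2 = 97/28.
u_3 = (97/28 + 12/(97/28))/2 = 18817/5432.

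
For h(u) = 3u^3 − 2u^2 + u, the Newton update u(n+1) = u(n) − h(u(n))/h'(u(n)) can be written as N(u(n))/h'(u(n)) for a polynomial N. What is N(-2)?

−56

h'(u) = 9u^2 − 4u + 1.
N(u) = u·h'(u) − h(u) = u·(9u^2 − 4u + 1) − (3u^3 − 2u^2 + u) = 6u^3 − 2u^2.
N(-2) = −56.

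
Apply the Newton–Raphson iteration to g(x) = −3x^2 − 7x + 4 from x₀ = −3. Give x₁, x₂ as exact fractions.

g'(x) = −6x − 7.
g(−3) = −2, g'(−3) = 11, so x₁ = (−3) − (−2)/11 = −31/11.
g(−31/11) = −12/121, g'(−31/11) = 109/11, so x₂ = (−31/11) − (−12/121)/(109/11) = −3367/1199.

x₁ = −31/11, x₂ = −3367/1199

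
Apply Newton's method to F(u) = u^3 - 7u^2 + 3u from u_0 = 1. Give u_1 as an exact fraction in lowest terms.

5/8

F'(u) = 3u^2 - 14u + 3.
F(1) = -3, F'(1) = -8, so u_1 = 1 - (-3)/(-8) = 5/8.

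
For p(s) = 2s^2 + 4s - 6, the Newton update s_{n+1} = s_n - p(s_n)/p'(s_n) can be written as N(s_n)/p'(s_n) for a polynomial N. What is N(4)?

p'(s) = 4s + 4.
N(s) = s·p'(s) - p(s) = s·(4s + 4) - (2s^2 + 4s - 6) = 2s^2 + 6.
N(4) = 38.

38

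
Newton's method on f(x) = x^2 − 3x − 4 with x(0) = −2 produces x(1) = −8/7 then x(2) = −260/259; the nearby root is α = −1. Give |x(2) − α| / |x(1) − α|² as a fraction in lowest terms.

x(1) − α = −8/7 − (−1) = −8/7 + 1 = −1/7, so |x(1) − α| = 1/7.
x(2) − α = −260/259 − (−1) = −260/259 + 1 = −1/259, so |x(2) − α| = 1/259.
|x(1) − α|² = 1/49.
Ratio = (1/259) / (1/49) = 7/37.

7/37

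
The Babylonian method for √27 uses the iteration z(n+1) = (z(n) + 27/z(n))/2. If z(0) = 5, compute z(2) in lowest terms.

z(1) = (5 + 27/5)/2 = 26/5.
z(2) = (26/5 + 27/(26/5))/2 = 1351/260.

1351/260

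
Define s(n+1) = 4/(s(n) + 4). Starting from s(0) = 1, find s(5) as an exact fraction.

s(1) = 4/(1 + 4) = 4/5.
s(2) = 4/(4/5 + 4) = 5/6.
s(3) = 4/(5/6 + 4) = 24/29.
s(4) = 4/(24/29 + 4) = 29/35.
s(5) = 4/(29/35 + 4) = 140/169.

140/169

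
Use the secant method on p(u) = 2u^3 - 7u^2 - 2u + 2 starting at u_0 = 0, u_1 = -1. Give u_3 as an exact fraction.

p(0) = 2, p(-1) = -5. u_2 = (-1) - (-5)·((-1) - 0)/((-5) - 2) = -2/7.
p(-1) = -5, p(-2/7) = 670/343. u_3 = (-2/7) - (670/343)·((-2/7) - (-1))/((670/343) - (-5)) = -232/477.

-232/477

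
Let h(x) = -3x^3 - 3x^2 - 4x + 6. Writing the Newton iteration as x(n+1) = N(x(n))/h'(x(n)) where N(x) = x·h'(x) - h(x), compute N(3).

h'(x) = -9x^2 - 6x - 4.
N(x) = x·h'(x) - h(x) = x·(-9x^2 - 6x - 4) - (-3x^3 - 3x^2 - 4x + 6) = -6x^3 - 3x^2 - 6.
N(3) = -195.

-195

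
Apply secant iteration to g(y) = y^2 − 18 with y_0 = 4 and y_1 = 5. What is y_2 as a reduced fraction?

38/9

g(4) = −2, g(5) = 7. y_2 = 5 − 7·(5 − 4)/(7 − (−2)) = 38/9.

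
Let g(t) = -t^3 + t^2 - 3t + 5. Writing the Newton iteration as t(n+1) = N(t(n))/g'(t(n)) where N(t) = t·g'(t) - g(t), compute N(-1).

-2

g'(t) = -3t^2 + 2t - 3.
N(t) = t·g'(t) - g(t) = t·(-3t^2 + 2t - 3) - (-t^3 + t^2 - 3t + 5) = -2t^3 + t^2 - 5.
N(-1) = -2.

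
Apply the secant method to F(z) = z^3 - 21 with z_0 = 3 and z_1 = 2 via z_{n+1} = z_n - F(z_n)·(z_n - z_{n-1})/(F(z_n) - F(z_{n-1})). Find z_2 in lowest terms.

51/19

F(3) = 6, F(2) = -13. z_2 = 2 - (-13)·(2 - 3)/((-13) - 6) = 51/19.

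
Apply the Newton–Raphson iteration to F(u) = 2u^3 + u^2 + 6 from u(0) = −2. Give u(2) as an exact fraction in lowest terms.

F'(u) = 6u^2 + 2u.
F(−2) = −6, F'(−2) = 20, so u(1) = (−2) − (−6)/20 = −17/10.
F(−17/10) = −117/125, F'(−17/10) = 697/50, so u(2) = (−17/10) − (−117/125)/(697/50) = −11381/6970.

−11381/6970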